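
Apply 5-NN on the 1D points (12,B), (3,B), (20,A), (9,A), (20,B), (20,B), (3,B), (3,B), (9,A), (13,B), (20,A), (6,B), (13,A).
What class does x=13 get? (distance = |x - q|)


Distances: |12-13|=1, |3-13|=10, |20-13|=7, |9-13|=4, |20-13|=7, |20-13|=7, |3-13|=10, |3-13|=10, |9-13|=4, |13-13|=0, |20-13|=7, |6-13|=7, |13-13|=0. 5 nearest: (13,A), (13,B), (12,B), (9,A), (9,A). Counts: {'A': 3, 'B': 2}. Majority class: A.

A


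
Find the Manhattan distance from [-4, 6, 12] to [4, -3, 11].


d = sum of absolute differences: |-4-4|=8 + |6--3|=9 + |12-11|=1 = 18.

18


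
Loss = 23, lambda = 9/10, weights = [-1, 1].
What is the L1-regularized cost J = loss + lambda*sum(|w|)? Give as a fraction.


L1 norm = sum(|w|) = 2. J = 23 + 9/10 * 2 = 124/5.

124/5


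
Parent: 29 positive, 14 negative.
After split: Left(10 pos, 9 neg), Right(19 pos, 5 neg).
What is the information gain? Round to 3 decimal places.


H(parent) = 0.9103. H(left) = 0.9980, H(right) = 0.7383. Weighted = (19/43)*0.9980 + (24/43)*0.7383 = 0.8531. IG = 0.9103 - 0.8531 = 0.0572, which rounds to 0.057.

0.057


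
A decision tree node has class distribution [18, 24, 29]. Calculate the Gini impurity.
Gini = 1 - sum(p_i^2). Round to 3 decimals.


Total = 71. Proportions: 18/71, 24/71, 29/71. sum(p_i^2) = 0.3454. Gini = 1 - 0.3454 = 0.6546, which rounds to 0.655.

0.655


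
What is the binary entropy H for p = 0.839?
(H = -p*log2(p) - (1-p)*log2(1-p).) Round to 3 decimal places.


H = -0.839*log2(0.839) - 0.161*log2(0.161) = 0.637.

0.637


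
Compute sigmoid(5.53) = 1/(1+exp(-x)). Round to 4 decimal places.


sigma(5.53) = 1/(1+e^(-5.53)) = 1/(1+0.003966) = 1/1.003966 = 0.9960.

0.9960


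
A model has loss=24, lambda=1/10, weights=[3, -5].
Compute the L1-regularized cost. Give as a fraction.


L1 norm = sum(|w|) = 8. J = 24 + 1/10 * 8 = 124/5.

124/5


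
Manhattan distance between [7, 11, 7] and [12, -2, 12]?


d = sum of absolute differences: |7-12|=5 + |11--2|=13 + |7-12|=5 = 23.

23


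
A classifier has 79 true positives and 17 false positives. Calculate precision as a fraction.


Precision = TP / (TP + FP) = 79 / 96 = 79/96.

79/96


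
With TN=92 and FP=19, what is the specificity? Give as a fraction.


Specificity = TN / (TN + FP) = 92 / 111 = 92/111.

92/111


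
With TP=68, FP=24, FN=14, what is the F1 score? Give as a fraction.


Precision = 68/92 = 17/23. Recall = 68/82 = 34/41. F1 = 2*P*R/(P+R) = 68/87.

68/87


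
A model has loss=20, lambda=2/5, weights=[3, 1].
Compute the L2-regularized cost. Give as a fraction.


L2 sq norm = sum(w^2) = 10. J = 20 + 2/5 * 10 = 24.

24


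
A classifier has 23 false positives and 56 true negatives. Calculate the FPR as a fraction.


FPR = FP / (FP + TN) = 23 / 79 = 23/79.

23/79


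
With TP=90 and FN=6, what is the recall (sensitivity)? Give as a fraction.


Recall = TP / (TP + FN) = 90 / 96 = 15/16.

15/16


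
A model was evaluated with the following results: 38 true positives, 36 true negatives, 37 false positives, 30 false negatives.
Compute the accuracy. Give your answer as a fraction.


Accuracy = (TP + TN) / (TP + TN + FP + FN) = (38 + 36) / 141 = 74/141.

74/141


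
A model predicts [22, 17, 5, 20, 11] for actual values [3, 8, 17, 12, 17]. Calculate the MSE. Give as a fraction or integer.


MSE = (1/5) * ((3-22)^2=361 + (8-17)^2=81 + (17-5)^2=144 + (12-20)^2=64 + (17-11)^2=36). Sum = 686. MSE = 686/5.

686/5


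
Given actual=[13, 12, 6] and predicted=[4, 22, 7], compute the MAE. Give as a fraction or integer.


MAE = (1/3) * (|13-4|=9 + |12-22|=10 + |6-7|=1). Sum = 20. MAE = 20/3.

20/3


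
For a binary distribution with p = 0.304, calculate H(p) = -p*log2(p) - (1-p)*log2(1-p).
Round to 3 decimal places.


H = -0.304*log2(0.304) - 0.696*log2(0.696) = 0.886.

0.886


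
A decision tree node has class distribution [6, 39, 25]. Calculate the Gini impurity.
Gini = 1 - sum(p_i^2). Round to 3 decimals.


Total = 70. Proportions: 6/70, 39/70, 25/70. sum(p_i^2) = 0.4453. Gini = 1 - 0.4453 = 0.5547, which rounds to 0.555.

0.555


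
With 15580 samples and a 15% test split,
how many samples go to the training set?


Test set = 15580 * 15% = 2337. Training set = 15580 - 2337 = 13243.

13243


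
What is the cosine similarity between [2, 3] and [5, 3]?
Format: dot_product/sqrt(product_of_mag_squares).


dot = 19. |a|^2 = 13, |b|^2 = 34. cos = 19/sqrt(442).

19/sqrt(442)


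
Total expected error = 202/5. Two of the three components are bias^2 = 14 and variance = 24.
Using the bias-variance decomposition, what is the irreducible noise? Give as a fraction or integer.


Total error = bias^2 + variance + irreducible noise. So irreducible noise = 202/5 - 14 - 24 = 12/5.

12/5


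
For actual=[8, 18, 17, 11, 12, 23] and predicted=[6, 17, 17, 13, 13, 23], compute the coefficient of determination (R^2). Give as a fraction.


Mean(y) = 89/6. SS_res = 10. SS_tot = 905/6. R^2 = 1 - 10/(905/6) = 169/181.

169/181


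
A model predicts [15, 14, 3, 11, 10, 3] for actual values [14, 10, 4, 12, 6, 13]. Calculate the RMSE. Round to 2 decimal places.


MSE = 22.5000. RMSE = sqrt(22.5000) = 4.74.

4.74


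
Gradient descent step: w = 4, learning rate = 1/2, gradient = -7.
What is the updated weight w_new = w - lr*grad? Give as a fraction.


w_new = 4 - 1/2 * -7 = 4 - -7/2 = 15/2.

15/2


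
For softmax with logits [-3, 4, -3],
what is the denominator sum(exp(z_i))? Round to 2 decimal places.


Denom = e^-3=0.0498 + e^4=54.5982 + e^-3=0.0498. Sum = 54.6978, which rounds to 54.70.

54.70


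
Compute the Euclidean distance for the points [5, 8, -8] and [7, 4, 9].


d = sqrt(sum of squared differences). (5-7)^2=4, (8-4)^2=16, (-8-9)^2=289. Sum = 309.

sqrt(309)


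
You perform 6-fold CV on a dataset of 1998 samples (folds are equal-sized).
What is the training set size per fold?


Each validation fold has 1998/6 = 333 samples. Training set = 1998 - 333 = 1665.

1665


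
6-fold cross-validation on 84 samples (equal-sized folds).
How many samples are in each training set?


Each validation fold has 84/6 = 14 samples. Training set = 84 - 14 = 70.

70


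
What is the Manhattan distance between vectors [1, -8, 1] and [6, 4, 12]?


d = sum of absolute differences: |1-6|=5 + |-8-4|=12 + |1-12|=11 = 28.

28


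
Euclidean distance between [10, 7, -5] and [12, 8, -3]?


d = sqrt(sum of squared differences). (10-12)^2=4, (7-8)^2=1, (-5--3)^2=4. Sum = 9.

3


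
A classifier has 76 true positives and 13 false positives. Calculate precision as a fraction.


Precision = TP / (TP + FP) = 76 / 89 = 76/89.

76/89


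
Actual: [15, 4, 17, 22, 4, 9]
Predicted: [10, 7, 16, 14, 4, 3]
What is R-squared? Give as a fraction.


Mean(y) = 71/6. SS_res = 135. SS_tot = 1625/6. R^2 = 1 - 135/(1625/6) = 163/325.

163/325


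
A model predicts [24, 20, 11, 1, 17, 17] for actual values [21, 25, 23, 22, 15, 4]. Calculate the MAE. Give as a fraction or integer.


MAE = (1/6) * (|21-24|=3 + |25-20|=5 + |23-11|=12 + |22-1|=21 + |15-17|=2 + |4-17|=13). Sum = 56. MAE = 28/3.

28/3


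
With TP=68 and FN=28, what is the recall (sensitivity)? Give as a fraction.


Recall = TP / (TP + FN) = 68 / 96 = 17/24.

17/24


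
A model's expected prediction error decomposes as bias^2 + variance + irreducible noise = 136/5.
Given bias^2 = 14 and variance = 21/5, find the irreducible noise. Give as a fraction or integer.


Total error = bias^2 + variance + irreducible noise. So irreducible noise = 136/5 - 14 - 21/5 = 9.

9


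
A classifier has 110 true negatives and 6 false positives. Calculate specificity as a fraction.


Specificity = TN / (TN + FP) = 110 / 116 = 55/58.

55/58


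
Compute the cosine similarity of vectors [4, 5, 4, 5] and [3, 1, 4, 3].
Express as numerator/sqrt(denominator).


dot = 48. |a|^2 = 82, |b|^2 = 35. cos = 48/sqrt(2870).

48/sqrt(2870)


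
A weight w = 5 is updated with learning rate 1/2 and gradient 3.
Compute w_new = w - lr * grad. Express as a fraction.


w_new = 5 - 1/2 * 3 = 5 - 3/2 = 7/2.

7/2


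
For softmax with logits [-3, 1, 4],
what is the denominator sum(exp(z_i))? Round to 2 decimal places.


Denom = e^-3=0.0498 + e^1=2.7183 + e^4=54.5982. Sum = 57.3663, which rounds to 57.37.

57.37


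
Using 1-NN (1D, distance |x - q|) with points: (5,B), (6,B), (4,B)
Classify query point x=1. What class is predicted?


Distances: |5-1|=4, |6-1|=5, |4-1|=3. 1 nearest: (4,B). Counts: {'B': 1}. Majority class: B.

B


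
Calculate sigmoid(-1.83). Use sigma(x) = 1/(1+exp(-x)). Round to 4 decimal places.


sigma(-1.83) = 1/(1+e^(1.83)) = 1/(1+6.233887) = 1/7.233887 = 0.1382.

0.1382


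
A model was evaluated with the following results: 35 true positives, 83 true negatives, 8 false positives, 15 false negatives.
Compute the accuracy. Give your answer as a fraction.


Accuracy = (TP + TN) / (TP + TN + FP + FN) = (35 + 83) / 141 = 118/141.

118/141


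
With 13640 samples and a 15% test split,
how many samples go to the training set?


Test set = 13640 * 15% = 2046. Training set = 13640 - 2046 = 11594.

11594


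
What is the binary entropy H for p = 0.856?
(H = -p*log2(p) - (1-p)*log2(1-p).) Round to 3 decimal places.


H = -0.856*log2(0.856) - 0.144*log2(0.144) = 0.595.

0.595


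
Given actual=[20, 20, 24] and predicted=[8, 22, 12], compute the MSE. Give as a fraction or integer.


MSE = (1/3) * ((20-8)^2=144 + (20-22)^2=4 + (24-12)^2=144). Sum = 292. MSE = 292/3.

292/3


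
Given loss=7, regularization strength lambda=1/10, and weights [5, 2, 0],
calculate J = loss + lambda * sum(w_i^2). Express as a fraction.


L2 sq norm = sum(w^2) = 29. J = 7 + 1/10 * 29 = 99/10.

99/10


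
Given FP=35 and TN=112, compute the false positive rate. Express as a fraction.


FPR = FP / (FP + TN) = 35 / 147 = 5/21.

5/21


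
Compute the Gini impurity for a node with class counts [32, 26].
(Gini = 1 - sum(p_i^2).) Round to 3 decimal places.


Total = 58. Proportions: 32/58, 26/58. sum(p_i^2) = 0.5054. Gini = 1 - 0.5054 = 0.4946, which rounds to 0.495.

0.495


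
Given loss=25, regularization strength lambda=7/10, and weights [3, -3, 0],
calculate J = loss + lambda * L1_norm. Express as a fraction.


L1 norm = sum(|w|) = 6. J = 25 + 7/10 * 6 = 146/5.

146/5


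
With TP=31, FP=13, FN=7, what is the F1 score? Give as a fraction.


Precision = 31/44 = 31/44. Recall = 31/38 = 31/38. F1 = 2*P*R/(P+R) = 31/41.

31/41


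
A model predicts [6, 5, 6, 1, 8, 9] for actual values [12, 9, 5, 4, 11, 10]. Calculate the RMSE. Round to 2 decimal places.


MSE = 12.0000. RMSE = sqrt(12.0000) = 3.46.

3.46


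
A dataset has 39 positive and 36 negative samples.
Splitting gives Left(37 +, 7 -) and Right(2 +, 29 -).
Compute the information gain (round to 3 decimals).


H(parent) = 0.9988. H(left) = 0.6321, H(right) = 0.3451. Weighted = (44/75)*0.6321 + (31/75)*0.3451 = 0.5135. IG = 0.9988 - 0.5135 = 0.4853, which rounds to 0.485.

0.485


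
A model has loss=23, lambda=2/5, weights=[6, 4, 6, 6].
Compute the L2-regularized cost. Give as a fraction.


L2 sq norm = sum(w^2) = 124. J = 23 + 2/5 * 124 = 363/5.

363/5


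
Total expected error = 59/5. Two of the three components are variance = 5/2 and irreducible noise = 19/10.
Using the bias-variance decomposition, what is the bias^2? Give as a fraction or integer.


Total error = bias^2 + variance + irreducible noise. So bias^2 = 59/5 - 5/2 - 19/10 = 37/5.

37/5


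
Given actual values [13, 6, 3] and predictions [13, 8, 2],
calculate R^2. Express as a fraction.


Mean(y) = 22/3. SS_res = 5. SS_tot = 158/3. R^2 = 1 - 5/(158/3) = 143/158.

143/158


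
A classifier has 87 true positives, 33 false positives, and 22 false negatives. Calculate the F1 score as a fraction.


Precision = 87/120 = 29/40. Recall = 87/109 = 87/109. F1 = 2*P*R/(P+R) = 174/229.

174/229


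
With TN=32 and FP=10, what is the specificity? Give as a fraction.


Specificity = TN / (TN + FP) = 32 / 42 = 16/21.

16/21


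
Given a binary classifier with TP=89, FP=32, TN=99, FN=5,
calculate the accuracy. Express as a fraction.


Accuracy = (TP + TN) / (TP + TN + FP + FN) = (89 + 99) / 225 = 188/225.

188/225


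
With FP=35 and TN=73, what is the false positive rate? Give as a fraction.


FPR = FP / (FP + TN) = 35 / 108 = 35/108.

35/108


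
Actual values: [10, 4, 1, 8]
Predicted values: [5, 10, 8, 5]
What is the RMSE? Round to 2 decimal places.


MSE = 29.7500. RMSE = sqrt(29.7500) = 5.45.

5.45


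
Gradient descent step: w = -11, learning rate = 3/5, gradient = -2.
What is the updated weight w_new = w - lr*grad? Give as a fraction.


w_new = -11 - 3/5 * -2 = -11 - -6/5 = -49/5.

-49/5


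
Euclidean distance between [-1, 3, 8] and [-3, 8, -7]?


d = sqrt(sum of squared differences). (-1--3)^2=4, (3-8)^2=25, (8--7)^2=225. Sum = 254.

sqrt(254)


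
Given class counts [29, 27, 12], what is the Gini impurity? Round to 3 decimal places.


Total = 68. Proportions: 29/68, 27/68, 12/68. sum(p_i^2) = 0.3707. Gini = 1 - 0.3707 = 0.6293, which rounds to 0.629.

0.629


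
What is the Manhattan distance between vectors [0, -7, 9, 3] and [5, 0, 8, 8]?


d = sum of absolute differences: |0-5|=5 + |-7-0|=7 + |9-8|=1 + |3-8|=5 = 18.

18


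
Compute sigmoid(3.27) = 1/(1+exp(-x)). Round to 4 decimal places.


sigma(3.27) = 1/(1+e^(-3.27)) = 1/(1+0.038006) = 1/1.038006 = 0.9634.

0.9634


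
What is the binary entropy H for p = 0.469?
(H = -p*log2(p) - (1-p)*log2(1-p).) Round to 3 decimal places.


H = -0.469*log2(0.469) - 0.531*log2(0.531) = 0.997.

0.997


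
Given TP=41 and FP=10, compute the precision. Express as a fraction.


Precision = TP / (TP + FP) = 41 / 51 = 41/51.

41/51


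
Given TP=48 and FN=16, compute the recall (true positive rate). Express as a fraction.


Recall = TP / (TP + FN) = 48 / 64 = 3/4.

3/4


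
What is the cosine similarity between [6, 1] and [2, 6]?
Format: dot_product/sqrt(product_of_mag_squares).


dot = 18. |a|^2 = 37, |b|^2 = 40. cos = 18/sqrt(1480).

18/sqrt(1480)


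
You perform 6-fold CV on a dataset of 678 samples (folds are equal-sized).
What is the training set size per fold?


Each validation fold has 678/6 = 113 samples. Training set = 678 - 113 = 565.

565


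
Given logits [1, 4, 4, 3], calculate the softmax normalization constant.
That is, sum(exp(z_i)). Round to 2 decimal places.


Denom = e^1=2.7183 + e^4=54.5982 + e^4=54.5982 + e^3=20.0855. Sum = 132.0002, which rounds to 132.00.

132.00


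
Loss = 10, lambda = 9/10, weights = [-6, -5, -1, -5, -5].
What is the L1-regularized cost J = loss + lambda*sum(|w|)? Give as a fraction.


L1 norm = sum(|w|) = 22. J = 10 + 9/10 * 22 = 149/5.

149/5


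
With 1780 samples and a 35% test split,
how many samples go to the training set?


Test set = 1780 * 35% = 623. Training set = 1780 - 623 = 1157.

1157


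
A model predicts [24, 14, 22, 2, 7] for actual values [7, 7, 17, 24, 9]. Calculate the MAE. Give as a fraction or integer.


MAE = (1/5) * (|7-24|=17 + |7-14|=7 + |17-22|=5 + |24-2|=22 + |9-7|=2). Sum = 53. MAE = 53/5.

53/5


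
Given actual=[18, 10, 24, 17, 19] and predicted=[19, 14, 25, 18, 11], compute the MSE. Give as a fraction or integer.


MSE = (1/5) * ((18-19)^2=1 + (10-14)^2=16 + (24-25)^2=1 + (17-18)^2=1 + (19-11)^2=64). Sum = 83. MSE = 83/5.

83/5


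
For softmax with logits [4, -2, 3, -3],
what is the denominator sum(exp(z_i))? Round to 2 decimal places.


Denom = e^4=54.5982 + e^-2=0.1353 + e^3=20.0855 + e^-3=0.0498. Sum = 74.8688, which rounds to 74.87.

74.87


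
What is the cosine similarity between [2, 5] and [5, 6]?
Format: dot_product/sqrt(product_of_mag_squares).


dot = 40. |a|^2 = 29, |b|^2 = 61. cos = 40/sqrt(1769).

40/sqrt(1769)


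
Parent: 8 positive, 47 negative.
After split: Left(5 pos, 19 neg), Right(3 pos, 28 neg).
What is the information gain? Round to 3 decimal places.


H(parent) = 0.5983. H(left) = 0.7383, H(right) = 0.4587. Weighted = (24/55)*0.7383 + (31/55)*0.4587 = 0.5807. IG = 0.5983 - 0.5807 = 0.0176, which rounds to 0.018.

0.018


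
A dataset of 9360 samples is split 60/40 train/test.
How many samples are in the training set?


Test set = 9360 * 40% = 3744. Training set = 9360 - 3744 = 5616.

5616


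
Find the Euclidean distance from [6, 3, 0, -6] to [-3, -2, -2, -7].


d = sqrt(sum of squared differences). (6--3)^2=81, (3--2)^2=25, (0--2)^2=4, (-6--7)^2=1. Sum = 111.

sqrt(111)


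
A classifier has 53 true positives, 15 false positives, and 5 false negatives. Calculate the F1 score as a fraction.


Precision = 53/68 = 53/68. Recall = 53/58 = 53/58. F1 = 2*P*R/(P+R) = 53/63.

53/63


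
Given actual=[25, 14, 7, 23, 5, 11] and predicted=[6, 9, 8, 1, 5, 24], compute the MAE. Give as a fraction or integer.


MAE = (1/6) * (|25-6|=19 + |14-9|=5 + |7-8|=1 + |23-1|=22 + |5-5|=0 + |11-24|=13). Sum = 60. MAE = 10.

10


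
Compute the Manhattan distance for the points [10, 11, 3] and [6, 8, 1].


d = sum of absolute differences: |10-6|=4 + |11-8|=3 + |3-1|=2 = 9.

9


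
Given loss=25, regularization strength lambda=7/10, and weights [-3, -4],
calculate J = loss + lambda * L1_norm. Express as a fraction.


L1 norm = sum(|w|) = 7. J = 25 + 7/10 * 7 = 299/10.

299/10


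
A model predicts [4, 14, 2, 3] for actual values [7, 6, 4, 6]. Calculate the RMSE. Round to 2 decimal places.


MSE = 21.5000. RMSE = sqrt(21.5000) = 4.64.

4.64


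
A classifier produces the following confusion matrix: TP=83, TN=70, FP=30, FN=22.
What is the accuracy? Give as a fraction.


Accuracy = (TP + TN) / (TP + TN + FP + FN) = (83 + 70) / 205 = 153/205.

153/205


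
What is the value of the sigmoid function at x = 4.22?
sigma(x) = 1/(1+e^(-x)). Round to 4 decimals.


sigma(4.22) = 1/(1+e^(-4.22)) = 1/(1+0.014699) = 1/1.014699 = 0.9855.

0.9855


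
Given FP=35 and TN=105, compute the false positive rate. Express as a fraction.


FPR = FP / (FP + TN) = 35 / 140 = 1/4.

1/4


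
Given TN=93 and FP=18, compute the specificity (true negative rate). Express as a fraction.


Specificity = TN / (TN + FP) = 93 / 111 = 31/37.

31/37


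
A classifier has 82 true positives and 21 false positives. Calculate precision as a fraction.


Precision = TP / (TP + FP) = 82 / 103 = 82/103.

82/103


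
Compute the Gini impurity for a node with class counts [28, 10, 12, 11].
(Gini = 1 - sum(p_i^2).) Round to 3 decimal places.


Total = 61. Proportions: 28/61, 10/61, 12/61, 11/61. sum(p_i^2) = 0.3088. Gini = 1 - 0.3088 = 0.6912, which rounds to 0.691.

0.691


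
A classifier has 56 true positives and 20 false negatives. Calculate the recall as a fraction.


Recall = TP / (TP + FN) = 56 / 76 = 14/19.

14/19


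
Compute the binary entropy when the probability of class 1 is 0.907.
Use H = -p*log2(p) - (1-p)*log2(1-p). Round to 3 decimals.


H = -0.907*log2(0.907) - 0.093*log2(0.093) = 0.446.

0.446


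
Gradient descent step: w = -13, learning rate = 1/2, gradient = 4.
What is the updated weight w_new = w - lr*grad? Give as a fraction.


w_new = -13 - 1/2 * 4 = -13 - 2 = -15.

-15


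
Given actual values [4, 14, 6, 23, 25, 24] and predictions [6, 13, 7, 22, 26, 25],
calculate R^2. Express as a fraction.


Mean(y) = 16. SS_res = 9. SS_tot = 442. R^2 = 1 - 9/(442) = 433/442.

433/442


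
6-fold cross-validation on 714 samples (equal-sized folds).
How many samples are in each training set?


Each validation fold has 714/6 = 119 samples. Training set = 714 - 119 = 595.

595


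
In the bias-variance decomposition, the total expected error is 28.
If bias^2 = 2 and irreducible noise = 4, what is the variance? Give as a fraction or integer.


Total error = bias^2 + variance + irreducible noise. So variance = 28 - 2 - 4 = 22.

22


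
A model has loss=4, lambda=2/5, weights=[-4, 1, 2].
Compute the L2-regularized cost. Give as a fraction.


L2 sq norm = sum(w^2) = 21. J = 4 + 2/5 * 21 = 62/5.

62/5


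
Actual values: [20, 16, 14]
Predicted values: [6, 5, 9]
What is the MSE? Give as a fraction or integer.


MSE = (1/3) * ((20-6)^2=196 + (16-5)^2=121 + (14-9)^2=25). Sum = 342. MSE = 114.

114


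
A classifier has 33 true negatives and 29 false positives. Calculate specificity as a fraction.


Specificity = TN / (TN + FP) = 33 / 62 = 33/62.

33/62


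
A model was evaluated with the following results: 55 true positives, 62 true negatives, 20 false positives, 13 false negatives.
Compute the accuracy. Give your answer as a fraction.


Accuracy = (TP + TN) / (TP + TN + FP + FN) = (55 + 62) / 150 = 39/50.

39/50


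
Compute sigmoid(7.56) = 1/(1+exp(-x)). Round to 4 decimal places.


sigma(7.56) = 1/(1+e^(-7.56)) = 1/(1+0.000521) = 1/1.000521 = 0.9995.

0.9995


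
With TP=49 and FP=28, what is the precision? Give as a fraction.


Precision = TP / (TP + FP) = 49 / 77 = 7/11.

7/11


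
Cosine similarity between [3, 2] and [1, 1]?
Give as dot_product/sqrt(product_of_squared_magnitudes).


dot = 5. |a|^2 = 13, |b|^2 = 2. cos = 5/sqrt(26).

5/sqrt(26)


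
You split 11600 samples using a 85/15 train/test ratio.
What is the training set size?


Test set = 11600 * 15% = 1740. Training set = 11600 - 1740 = 9860.

9860


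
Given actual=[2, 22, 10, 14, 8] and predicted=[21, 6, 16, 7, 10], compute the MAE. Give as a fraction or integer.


MAE = (1/5) * (|2-21|=19 + |22-6|=16 + |10-16|=6 + |14-7|=7 + |8-10|=2). Sum = 50. MAE = 10.

10


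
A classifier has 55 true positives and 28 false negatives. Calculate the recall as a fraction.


Recall = TP / (TP + FN) = 55 / 83 = 55/83.

55/83


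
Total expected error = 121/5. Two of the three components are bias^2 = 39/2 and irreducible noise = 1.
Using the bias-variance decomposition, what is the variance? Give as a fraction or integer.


Total error = bias^2 + variance + irreducible noise. So variance = 121/5 - 39/2 - 1 = 37/10.

37/10


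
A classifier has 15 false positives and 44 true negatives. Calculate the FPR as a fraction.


FPR = FP / (FP + TN) = 15 / 59 = 15/59.

15/59


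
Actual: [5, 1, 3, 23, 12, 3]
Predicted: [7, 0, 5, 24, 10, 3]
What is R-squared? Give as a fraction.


Mean(y) = 47/6. SS_res = 14. SS_tot = 2093/6. R^2 = 1 - 14/(2093/6) = 287/299.

287/299


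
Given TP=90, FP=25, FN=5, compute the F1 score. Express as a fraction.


Precision = 90/115 = 18/23. Recall = 90/95 = 18/19. F1 = 2*P*R/(P+R) = 6/7.

6/7


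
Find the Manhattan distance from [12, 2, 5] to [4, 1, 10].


d = sum of absolute differences: |12-4|=8 + |2-1|=1 + |5-10|=5 = 14.

14


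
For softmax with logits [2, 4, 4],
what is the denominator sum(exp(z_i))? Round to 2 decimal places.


Denom = e^2=7.3891 + e^4=54.5982 + e^4=54.5982. Sum = 116.5855, which rounds to 116.59.

116.59


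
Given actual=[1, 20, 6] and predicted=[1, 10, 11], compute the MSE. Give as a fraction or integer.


MSE = (1/3) * ((1-1)^2=0 + (20-10)^2=100 + (6-11)^2=25). Sum = 125. MSE = 125/3.

125/3


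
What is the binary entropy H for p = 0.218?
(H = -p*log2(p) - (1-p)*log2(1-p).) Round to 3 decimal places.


H = -0.218*log2(0.218) - 0.782*log2(0.782) = 0.756.

0.756


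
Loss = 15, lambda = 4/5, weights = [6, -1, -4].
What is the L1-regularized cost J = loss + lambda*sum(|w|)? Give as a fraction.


L1 norm = sum(|w|) = 11. J = 15 + 4/5 * 11 = 119/5.

119/5


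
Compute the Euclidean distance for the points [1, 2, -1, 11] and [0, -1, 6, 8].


d = sqrt(sum of squared differences). (1-0)^2=1, (2--1)^2=9, (-1-6)^2=49, (11-8)^2=9. Sum = 68.

sqrt(68)


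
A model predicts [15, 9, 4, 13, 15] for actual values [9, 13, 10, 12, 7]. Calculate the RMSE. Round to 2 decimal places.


MSE = 30.6000. RMSE = sqrt(30.6000) = 5.53.

5.53


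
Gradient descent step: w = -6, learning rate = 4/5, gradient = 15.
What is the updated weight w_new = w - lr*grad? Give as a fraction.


w_new = -6 - 4/5 * 15 = -6 - 12 = -18.

-18


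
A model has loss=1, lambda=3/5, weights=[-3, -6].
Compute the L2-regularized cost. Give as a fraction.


L2 sq norm = sum(w^2) = 45. J = 1 + 3/5 * 45 = 28.

28


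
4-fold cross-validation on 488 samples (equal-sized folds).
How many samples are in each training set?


Each validation fold has 488/4 = 122 samples. Training set = 488 - 122 = 366.

366


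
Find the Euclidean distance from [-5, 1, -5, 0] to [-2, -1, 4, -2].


d = sqrt(sum of squared differences). (-5--2)^2=9, (1--1)^2=4, (-5-4)^2=81, (0--2)^2=4. Sum = 98.

sqrt(98)


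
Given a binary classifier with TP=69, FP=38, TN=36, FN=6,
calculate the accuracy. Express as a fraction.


Accuracy = (TP + TN) / (TP + TN + FP + FN) = (69 + 36) / 149 = 105/149.

105/149


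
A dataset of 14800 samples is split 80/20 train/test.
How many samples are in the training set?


Test set = 14800 * 20% = 2960. Training set = 14800 - 2960 = 11840.

11840


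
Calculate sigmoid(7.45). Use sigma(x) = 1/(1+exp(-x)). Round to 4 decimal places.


sigma(7.45) = 1/(1+e^(-7.45)) = 1/(1+0.000581) = 1/1.000581 = 0.9994.

0.9994


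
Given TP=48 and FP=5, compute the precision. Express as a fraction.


Precision = TP / (TP + FP) = 48 / 53 = 48/53.

48/53


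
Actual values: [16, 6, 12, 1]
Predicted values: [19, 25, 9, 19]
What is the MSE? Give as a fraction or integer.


MSE = (1/4) * ((16-19)^2=9 + (6-25)^2=361 + (12-9)^2=9 + (1-19)^2=324). Sum = 703. MSE = 703/4.

703/4


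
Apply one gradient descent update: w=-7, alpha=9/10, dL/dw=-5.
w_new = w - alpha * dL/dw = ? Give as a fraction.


w_new = -7 - 9/10 * -5 = -7 - -9/2 = -5/2.

-5/2


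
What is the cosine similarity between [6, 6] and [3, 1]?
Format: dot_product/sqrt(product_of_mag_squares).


dot = 24. |a|^2 = 72, |b|^2 = 10. cos = 24/sqrt(720).

24/sqrt(720)


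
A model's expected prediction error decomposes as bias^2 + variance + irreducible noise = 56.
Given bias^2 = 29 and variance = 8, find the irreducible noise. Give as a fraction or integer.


Total error = bias^2 + variance + irreducible noise. So irreducible noise = 56 - 29 - 8 = 19.

19


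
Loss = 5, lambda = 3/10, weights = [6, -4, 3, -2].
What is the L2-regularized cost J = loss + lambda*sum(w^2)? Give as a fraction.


L2 sq norm = sum(w^2) = 65. J = 5 + 3/10 * 65 = 49/2.

49/2


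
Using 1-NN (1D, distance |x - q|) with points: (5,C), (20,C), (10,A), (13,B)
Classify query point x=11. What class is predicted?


Distances: |5-11|=6, |20-11|=9, |10-11|=1, |13-11|=2. 1 nearest: (10,A). Counts: {'A': 1}. Majority class: A.

A


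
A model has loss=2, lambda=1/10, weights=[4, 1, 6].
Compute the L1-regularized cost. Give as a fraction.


L1 norm = sum(|w|) = 11. J = 2 + 1/10 * 11 = 31/10.

31/10


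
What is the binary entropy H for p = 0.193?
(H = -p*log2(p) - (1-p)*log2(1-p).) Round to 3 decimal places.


H = -0.193*log2(0.193) - 0.807*log2(0.807) = 0.708.

0.708


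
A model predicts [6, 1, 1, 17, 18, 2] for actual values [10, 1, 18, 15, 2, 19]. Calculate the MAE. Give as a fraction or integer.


MAE = (1/6) * (|10-6|=4 + |1-1|=0 + |18-1|=17 + |15-17|=2 + |2-18|=16 + |19-2|=17). Sum = 56. MAE = 28/3.

28/3


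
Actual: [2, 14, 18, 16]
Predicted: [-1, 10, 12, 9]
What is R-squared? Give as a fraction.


Mean(y) = 25/2. SS_res = 110. SS_tot = 155. R^2 = 1 - 110/(155) = 9/31.

9/31


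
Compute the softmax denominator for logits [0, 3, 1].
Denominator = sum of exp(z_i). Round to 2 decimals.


Denom = e^0=1.0000 + e^3=20.0855 + e^1=2.7183. Sum = 23.8038, which rounds to 23.80.

23.80


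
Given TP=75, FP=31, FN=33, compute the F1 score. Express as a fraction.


Precision = 75/106 = 75/106. Recall = 75/108 = 25/36. F1 = 2*P*R/(P+R) = 75/107.

75/107


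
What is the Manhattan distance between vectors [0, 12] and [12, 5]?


d = sum of absolute differences: |0-12|=12 + |12-5|=7 = 19.

19


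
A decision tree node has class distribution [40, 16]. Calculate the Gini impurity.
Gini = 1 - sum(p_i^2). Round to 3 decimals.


Total = 56. Proportions: 40/56, 16/56. sum(p_i^2) = 0.5918. Gini = 1 - 0.5918 = 0.4082, which rounds to 0.408.

0.408


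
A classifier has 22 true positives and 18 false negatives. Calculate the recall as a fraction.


Recall = TP / (TP + FN) = 22 / 40 = 11/20.

11/20


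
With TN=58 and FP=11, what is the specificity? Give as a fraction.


Specificity = TN / (TN + FP) = 58 / 69 = 58/69.

58/69


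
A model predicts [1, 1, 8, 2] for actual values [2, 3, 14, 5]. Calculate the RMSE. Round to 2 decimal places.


MSE = 12.5000. RMSE = sqrt(12.5000) = 3.54.

3.54


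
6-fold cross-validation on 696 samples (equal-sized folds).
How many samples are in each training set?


Each validation fold has 696/6 = 116 samples. Training set = 696 - 116 = 580.

580


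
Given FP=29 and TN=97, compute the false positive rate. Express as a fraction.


FPR = FP / (FP + TN) = 29 / 126 = 29/126.

29/126


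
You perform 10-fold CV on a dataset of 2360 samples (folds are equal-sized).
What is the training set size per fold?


Each validation fold has 2360/10 = 236 samples. Training set = 2360 - 236 = 2124.

2124


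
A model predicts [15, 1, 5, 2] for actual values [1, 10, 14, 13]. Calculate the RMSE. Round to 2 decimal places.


MSE = 119.7500. RMSE = sqrt(119.7500) = 10.94.

10.94


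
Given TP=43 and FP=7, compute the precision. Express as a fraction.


Precision = TP / (TP + FP) = 43 / 50 = 43/50.

43/50


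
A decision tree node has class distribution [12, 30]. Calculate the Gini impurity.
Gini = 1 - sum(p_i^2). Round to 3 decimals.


Total = 42. Proportions: 12/42, 30/42. sum(p_i^2) = 0.5918. Gini = 1 - 0.5918 = 0.4082, which rounds to 0.408.

0.408


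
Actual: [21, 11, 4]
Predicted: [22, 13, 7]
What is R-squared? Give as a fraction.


Mean(y) = 12. SS_res = 14. SS_tot = 146. R^2 = 1 - 14/(146) = 66/73.

66/73


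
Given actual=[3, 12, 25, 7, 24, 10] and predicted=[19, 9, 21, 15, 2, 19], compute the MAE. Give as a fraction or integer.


MAE = (1/6) * (|3-19|=16 + |12-9|=3 + |25-21|=4 + |7-15|=8 + |24-2|=22 + |10-19|=9). Sum = 62. MAE = 31/3.

31/3


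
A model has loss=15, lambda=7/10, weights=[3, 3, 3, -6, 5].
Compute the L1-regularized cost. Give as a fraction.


L1 norm = sum(|w|) = 20. J = 15 + 7/10 * 20 = 29.

29


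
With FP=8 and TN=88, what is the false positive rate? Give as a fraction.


FPR = FP / (FP + TN) = 8 / 96 = 1/12.

1/12


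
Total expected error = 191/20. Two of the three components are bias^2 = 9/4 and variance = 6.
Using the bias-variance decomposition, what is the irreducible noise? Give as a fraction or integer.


Total error = bias^2 + variance + irreducible noise. So irreducible noise = 191/20 - 9/4 - 6 = 13/10.

13/10


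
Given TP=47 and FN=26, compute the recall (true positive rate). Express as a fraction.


Recall = TP / (TP + FN) = 47 / 73 = 47/73.

47/73


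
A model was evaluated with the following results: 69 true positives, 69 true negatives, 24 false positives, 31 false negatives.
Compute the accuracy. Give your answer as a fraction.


Accuracy = (TP + TN) / (TP + TN + FP + FN) = (69 + 69) / 193 = 138/193.

138/193


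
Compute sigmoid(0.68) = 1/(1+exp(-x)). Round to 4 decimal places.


sigma(0.68) = 1/(1+e^(-0.68)) = 1/(1+0.506617) = 1/1.506617 = 0.6637.

0.6637


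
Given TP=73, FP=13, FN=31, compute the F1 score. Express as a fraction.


Precision = 73/86 = 73/86. Recall = 73/104 = 73/104. F1 = 2*P*R/(P+R) = 73/95.

73/95


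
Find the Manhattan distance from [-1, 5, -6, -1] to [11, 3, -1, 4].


d = sum of absolute differences: |-1-11|=12 + |5-3|=2 + |-6--1|=5 + |-1-4|=5 = 24.

24


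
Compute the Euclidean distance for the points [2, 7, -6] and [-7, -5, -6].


d = sqrt(sum of squared differences). (2--7)^2=81, (7--5)^2=144, (-6--6)^2=0. Sum = 225.

15


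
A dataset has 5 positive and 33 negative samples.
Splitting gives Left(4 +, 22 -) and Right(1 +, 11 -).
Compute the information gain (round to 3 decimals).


H(parent) = 0.5618. H(left) = 0.6194, H(right) = 0.4138. Weighted = (26/38)*0.6194 + (12/38)*0.4138 = 0.5545. IG = 0.5618 - 0.5545 = 0.0073, which rounds to 0.007.

0.007


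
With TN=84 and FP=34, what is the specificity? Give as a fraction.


Specificity = TN / (TN + FP) = 84 / 118 = 42/59.

42/59


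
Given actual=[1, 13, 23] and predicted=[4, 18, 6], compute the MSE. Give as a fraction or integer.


MSE = (1/3) * ((1-4)^2=9 + (13-18)^2=25 + (23-6)^2=289). Sum = 323. MSE = 323/3.

323/3


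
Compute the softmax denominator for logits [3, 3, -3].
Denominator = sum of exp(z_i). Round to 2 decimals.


Denom = e^3=20.0855 + e^3=20.0855 + e^-3=0.0498. Sum = 40.2208, which rounds to 40.22.

40.22


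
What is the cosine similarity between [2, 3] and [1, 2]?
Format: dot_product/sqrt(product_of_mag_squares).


dot = 8. |a|^2 = 13, |b|^2 = 5. cos = 8/sqrt(65).

8/sqrt(65)


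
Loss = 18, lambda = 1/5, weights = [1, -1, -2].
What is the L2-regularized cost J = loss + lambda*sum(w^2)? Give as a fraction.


L2 sq norm = sum(w^2) = 6. J = 18 + 1/5 * 6 = 96/5.

96/5


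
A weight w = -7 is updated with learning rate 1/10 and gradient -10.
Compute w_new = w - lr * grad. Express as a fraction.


w_new = -7 - 1/10 * -10 = -7 - -1 = -6.

-6


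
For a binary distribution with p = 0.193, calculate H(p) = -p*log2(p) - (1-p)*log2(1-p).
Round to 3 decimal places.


H = -0.193*log2(0.193) - 0.807*log2(0.807) = 0.708.

0.708


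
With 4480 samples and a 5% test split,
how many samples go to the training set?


Test set = 4480 * 5% = 224. Training set = 4480 - 224 = 4256.

4256


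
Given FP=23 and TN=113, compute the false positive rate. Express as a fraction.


FPR = FP / (FP + TN) = 23 / 136 = 23/136.

23/136


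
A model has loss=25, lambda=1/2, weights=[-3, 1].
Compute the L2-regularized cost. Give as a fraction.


L2 sq norm = sum(w^2) = 10. J = 25 + 1/2 * 10 = 30.

30


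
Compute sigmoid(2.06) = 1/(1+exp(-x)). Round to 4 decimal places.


sigma(2.06) = 1/(1+e^(-2.06)) = 1/(1+0.127454) = 1/1.127454 = 0.8870.

0.8870


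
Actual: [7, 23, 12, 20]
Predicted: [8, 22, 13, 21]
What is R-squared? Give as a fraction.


Mean(y) = 31/2. SS_res = 4. SS_tot = 161. R^2 = 1 - 4/(161) = 157/161.

157/161


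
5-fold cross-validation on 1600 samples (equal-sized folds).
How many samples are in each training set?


Each validation fold has 1600/5 = 320 samples. Training set = 1600 - 320 = 1280.

1280


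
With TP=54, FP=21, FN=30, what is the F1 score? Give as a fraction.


Precision = 54/75 = 18/25. Recall = 54/84 = 9/14. F1 = 2*P*R/(P+R) = 36/53.

36/53


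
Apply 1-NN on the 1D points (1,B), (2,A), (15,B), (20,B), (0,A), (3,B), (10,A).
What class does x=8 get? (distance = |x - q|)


Distances: |1-8|=7, |2-8|=6, |15-8|=7, |20-8|=12, |0-8|=8, |3-8|=5, |10-8|=2. 1 nearest: (10,A). Counts: {'A': 1}. Majority class: A.

A


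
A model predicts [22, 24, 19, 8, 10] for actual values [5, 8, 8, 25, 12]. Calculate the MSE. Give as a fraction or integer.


MSE = (1/5) * ((5-22)^2=289 + (8-24)^2=256 + (8-19)^2=121 + (25-8)^2=289 + (12-10)^2=4). Sum = 959. MSE = 959/5.

959/5


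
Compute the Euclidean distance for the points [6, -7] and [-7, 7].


d = sqrt(sum of squared differences). (6--7)^2=169, (-7-7)^2=196. Sum = 365.

sqrt(365)


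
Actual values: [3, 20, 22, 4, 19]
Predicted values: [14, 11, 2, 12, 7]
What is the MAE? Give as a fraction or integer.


MAE = (1/5) * (|3-14|=11 + |20-11|=9 + |22-2|=20 + |4-12|=8 + |19-7|=12). Sum = 60. MAE = 12.

12


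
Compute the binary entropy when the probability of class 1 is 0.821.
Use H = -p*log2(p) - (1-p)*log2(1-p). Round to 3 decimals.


H = -0.821*log2(0.821) - 0.179*log2(0.179) = 0.678.

0.678


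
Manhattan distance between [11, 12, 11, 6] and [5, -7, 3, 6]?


d = sum of absolute differences: |11-5|=6 + |12--7|=19 + |11-3|=8 + |6-6|=0 = 33.

33


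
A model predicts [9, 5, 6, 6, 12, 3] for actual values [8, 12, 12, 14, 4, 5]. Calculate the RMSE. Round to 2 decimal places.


MSE = 36.3333. RMSE = sqrt(36.3333) = 6.03.

6.03


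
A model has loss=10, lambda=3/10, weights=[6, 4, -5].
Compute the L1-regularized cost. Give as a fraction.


L1 norm = sum(|w|) = 15. J = 10 + 3/10 * 15 = 29/2.

29/2


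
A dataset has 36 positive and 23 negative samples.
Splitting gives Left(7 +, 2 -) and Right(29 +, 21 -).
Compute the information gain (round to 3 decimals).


H(parent) = 0.9647. H(left) = 0.7642, H(right) = 0.9815. Weighted = (9/59)*0.7642 + (50/59)*0.9815 = 0.9484. IG = 0.9647 - 0.9484 = 0.0163, which rounds to 0.016.

0.016


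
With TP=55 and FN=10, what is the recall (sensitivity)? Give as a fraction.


Recall = TP / (TP + FN) = 55 / 65 = 11/13.

11/13


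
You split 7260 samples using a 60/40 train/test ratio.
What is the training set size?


Test set = 7260 * 40% = 2904. Training set = 7260 - 2904 = 4356.

4356


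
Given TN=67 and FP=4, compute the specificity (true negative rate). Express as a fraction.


Specificity = TN / (TN + FP) = 67 / 71 = 67/71.

67/71


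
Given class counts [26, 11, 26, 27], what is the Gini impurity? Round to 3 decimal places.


Total = 90. Proportions: 26/90, 11/90, 26/90, 27/90. sum(p_i^2) = 0.2719. Gini = 1 - 0.2719 = 0.7281, which rounds to 0.728.

0.728


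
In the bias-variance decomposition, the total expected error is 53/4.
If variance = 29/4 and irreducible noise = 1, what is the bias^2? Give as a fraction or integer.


Total error = bias^2 + variance + irreducible noise. So bias^2 = 53/4 - 29/4 - 1 = 5.

5


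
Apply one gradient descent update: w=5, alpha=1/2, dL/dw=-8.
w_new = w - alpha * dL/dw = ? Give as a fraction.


w_new = 5 - 1/2 * -8 = 5 - -4 = 9.

9


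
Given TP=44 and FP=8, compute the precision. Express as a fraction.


Precision = TP / (TP + FP) = 44 / 52 = 11/13.

11/13


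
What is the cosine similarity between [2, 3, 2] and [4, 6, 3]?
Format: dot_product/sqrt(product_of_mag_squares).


dot = 32. |a|^2 = 17, |b|^2 = 61. cos = 32/sqrt(1037).

32/sqrt(1037)


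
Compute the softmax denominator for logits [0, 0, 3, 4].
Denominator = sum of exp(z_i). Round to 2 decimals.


Denom = e^0=1.0000 + e^0=1.0000 + e^3=20.0855 + e^4=54.5982. Sum = 76.6837, which rounds to 76.68.

76.68


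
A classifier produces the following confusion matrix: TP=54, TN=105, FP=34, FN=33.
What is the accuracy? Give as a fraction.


Accuracy = (TP + TN) / (TP + TN + FP + FN) = (54 + 105) / 226 = 159/226.

159/226


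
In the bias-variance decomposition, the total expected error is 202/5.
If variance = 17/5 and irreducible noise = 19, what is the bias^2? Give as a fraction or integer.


Total error = bias^2 + variance + irreducible noise. So bias^2 = 202/5 - 17/5 - 19 = 18.

18


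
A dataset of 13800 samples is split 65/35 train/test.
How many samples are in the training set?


Test set = 13800 * 35% = 4830. Training set = 13800 - 4830 = 8970.

8970


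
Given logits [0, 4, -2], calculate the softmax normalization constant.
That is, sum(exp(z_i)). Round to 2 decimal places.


Denom = e^0=1.0000 + e^4=54.5982 + e^-2=0.1353. Sum = 55.7335, which rounds to 55.73.

55.73


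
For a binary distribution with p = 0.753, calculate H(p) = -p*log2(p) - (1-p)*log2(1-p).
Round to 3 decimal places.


H = -0.753*log2(0.753) - 0.247*log2(0.247) = 0.806.

0.806
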